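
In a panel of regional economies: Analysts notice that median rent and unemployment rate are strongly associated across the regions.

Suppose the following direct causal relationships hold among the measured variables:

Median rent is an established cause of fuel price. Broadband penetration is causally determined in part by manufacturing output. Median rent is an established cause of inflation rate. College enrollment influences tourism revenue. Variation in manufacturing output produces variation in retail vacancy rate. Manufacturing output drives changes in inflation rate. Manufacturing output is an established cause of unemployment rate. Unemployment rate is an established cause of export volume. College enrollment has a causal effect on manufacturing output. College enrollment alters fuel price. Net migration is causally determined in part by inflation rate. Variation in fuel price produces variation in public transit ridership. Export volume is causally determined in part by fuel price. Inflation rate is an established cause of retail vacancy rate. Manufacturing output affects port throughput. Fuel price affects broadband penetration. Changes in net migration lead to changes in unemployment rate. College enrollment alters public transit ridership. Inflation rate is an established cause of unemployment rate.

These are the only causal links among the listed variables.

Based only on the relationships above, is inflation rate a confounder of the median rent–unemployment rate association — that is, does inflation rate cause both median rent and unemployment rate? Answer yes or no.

Inflation rate has no stated causal path to median rent. A confounder must cause both variables, so inflation rate does not qualify.

no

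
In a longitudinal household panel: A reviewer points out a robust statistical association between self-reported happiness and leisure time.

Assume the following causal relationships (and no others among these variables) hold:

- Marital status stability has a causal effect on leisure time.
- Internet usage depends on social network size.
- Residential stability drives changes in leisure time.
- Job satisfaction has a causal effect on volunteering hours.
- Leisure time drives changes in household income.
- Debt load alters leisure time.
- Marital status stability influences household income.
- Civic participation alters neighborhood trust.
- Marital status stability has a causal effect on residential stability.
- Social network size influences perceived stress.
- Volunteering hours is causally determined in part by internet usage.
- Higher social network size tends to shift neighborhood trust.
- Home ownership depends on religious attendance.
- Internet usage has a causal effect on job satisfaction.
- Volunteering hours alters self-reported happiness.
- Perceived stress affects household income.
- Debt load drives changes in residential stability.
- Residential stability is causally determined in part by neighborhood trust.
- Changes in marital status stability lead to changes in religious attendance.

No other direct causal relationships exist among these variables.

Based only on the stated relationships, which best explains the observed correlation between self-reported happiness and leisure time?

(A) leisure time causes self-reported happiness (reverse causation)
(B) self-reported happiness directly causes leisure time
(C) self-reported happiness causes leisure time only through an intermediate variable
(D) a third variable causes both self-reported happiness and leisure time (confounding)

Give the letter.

Social network size causes self-reported happiness (social network size → internet usage → volunteering hours → self-reported happiness) and leisure time (social network size → neighborhood trust → residential stability → leisure time) — a common cause creating the correlation.
There is no stated path from self-reported happiness to leisure time or from leisure time to self-reported happiness, so neither direct nor reverse causation applies.

D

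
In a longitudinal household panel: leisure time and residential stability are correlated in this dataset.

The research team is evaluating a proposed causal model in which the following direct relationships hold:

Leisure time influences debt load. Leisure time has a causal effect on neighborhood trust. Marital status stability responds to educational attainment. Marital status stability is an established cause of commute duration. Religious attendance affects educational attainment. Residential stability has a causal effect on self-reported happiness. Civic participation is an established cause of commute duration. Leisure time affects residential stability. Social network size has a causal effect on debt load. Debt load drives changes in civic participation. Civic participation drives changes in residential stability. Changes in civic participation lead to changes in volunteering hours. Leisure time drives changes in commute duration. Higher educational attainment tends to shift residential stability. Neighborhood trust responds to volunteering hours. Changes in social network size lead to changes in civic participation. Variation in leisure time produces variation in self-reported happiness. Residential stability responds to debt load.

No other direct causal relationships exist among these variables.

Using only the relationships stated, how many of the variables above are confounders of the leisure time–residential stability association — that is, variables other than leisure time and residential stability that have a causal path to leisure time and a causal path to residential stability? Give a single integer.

No listed variable has a causal path to both leisure time and residential stability, so there are no common causes.

0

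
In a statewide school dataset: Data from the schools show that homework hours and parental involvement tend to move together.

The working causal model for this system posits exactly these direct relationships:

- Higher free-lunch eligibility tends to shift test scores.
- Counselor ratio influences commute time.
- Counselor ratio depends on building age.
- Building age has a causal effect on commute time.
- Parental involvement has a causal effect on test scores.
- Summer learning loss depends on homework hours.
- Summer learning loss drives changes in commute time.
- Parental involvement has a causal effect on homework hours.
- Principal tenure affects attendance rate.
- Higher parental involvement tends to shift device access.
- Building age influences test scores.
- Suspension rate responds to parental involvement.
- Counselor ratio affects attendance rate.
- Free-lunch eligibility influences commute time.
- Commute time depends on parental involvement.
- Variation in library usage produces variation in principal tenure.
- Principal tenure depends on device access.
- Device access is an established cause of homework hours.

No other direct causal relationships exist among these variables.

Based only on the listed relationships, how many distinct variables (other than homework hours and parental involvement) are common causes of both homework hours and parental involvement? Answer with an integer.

No listed variable has a causal path to both homework hours and parental involvement, so there are no common causes.

0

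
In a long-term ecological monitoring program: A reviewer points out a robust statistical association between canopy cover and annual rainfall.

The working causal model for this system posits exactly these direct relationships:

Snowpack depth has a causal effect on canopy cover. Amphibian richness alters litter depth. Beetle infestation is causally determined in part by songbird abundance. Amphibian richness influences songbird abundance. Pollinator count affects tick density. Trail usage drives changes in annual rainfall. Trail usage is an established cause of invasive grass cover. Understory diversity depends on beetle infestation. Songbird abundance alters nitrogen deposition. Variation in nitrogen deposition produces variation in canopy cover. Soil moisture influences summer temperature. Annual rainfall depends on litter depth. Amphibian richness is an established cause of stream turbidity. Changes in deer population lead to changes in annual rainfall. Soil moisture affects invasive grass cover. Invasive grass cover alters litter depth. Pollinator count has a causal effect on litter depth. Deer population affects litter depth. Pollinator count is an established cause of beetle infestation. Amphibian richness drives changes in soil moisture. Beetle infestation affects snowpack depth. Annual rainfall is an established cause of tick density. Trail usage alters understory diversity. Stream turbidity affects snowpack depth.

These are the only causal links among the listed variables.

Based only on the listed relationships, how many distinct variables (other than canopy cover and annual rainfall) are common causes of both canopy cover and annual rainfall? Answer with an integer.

The common causes are: amphibian richness (to canopy cover via amphibian richness → stream turbidity → snowpack depth → canopy cover; to annual rainfall via amphibian richness → litter depth → annual rainfall); pollinator count (to canopy cover via pollinator count → beetle infestation → snowpack depth → canopy cover; to annual rainfall via pollinator count → litter depth → annual rainfall).
Every other variable lacks a causal path to at least one of canopy cover and annual rainfall.

2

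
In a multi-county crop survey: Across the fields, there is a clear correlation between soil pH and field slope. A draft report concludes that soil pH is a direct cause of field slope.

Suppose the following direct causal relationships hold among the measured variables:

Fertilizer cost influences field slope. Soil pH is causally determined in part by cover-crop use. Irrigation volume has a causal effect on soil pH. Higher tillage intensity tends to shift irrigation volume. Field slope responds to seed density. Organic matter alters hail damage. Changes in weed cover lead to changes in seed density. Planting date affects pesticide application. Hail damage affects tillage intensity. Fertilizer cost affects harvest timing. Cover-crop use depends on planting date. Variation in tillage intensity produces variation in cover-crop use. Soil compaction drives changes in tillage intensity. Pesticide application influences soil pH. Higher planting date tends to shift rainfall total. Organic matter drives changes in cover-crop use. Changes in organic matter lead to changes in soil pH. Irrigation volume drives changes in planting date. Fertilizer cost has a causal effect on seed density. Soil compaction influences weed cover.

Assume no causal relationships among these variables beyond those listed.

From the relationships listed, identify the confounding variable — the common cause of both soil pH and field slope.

Soil compaction has a causal path to soil pH (soil compaction → tillage intensity → cover-crop use → soil pH) and a separate causal path to field slope (soil compaction → weed cover → seed density → field slope), so it is a common cause of both.
No stated relationship gives soil pH a causal route to field slope, so the correlation is explained by the shared upstream cause rather than a direct effect.

soil compaction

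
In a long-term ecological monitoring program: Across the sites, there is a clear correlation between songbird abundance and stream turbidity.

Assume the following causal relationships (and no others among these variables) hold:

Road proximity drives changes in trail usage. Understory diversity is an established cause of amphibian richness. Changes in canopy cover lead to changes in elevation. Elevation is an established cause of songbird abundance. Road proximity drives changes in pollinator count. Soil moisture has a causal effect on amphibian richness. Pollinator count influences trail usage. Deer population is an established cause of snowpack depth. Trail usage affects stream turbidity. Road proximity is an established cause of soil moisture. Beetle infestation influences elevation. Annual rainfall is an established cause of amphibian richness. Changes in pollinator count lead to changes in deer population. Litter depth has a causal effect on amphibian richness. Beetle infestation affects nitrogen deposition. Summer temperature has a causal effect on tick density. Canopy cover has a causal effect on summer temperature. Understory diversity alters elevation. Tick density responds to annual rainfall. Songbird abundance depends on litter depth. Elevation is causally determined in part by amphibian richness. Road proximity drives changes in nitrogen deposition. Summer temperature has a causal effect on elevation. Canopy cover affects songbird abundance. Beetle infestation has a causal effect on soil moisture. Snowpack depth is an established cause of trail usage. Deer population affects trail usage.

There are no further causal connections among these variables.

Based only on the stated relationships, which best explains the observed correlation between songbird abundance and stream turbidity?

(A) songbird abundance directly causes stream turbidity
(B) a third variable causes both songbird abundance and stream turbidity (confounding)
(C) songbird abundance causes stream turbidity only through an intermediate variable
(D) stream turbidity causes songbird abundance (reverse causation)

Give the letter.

B

Road proximity causes songbird abundance (road proximity → soil moisture → amphibian richness → elevation → songbird abundance) and stream turbidity (road proximity → trail usage → stream turbidity) — a common cause creating the correlation.
There is no stated path from songbird abundance to stream turbidity or from stream turbidity to songbird abundance, so neither direct nor reverse causation applies.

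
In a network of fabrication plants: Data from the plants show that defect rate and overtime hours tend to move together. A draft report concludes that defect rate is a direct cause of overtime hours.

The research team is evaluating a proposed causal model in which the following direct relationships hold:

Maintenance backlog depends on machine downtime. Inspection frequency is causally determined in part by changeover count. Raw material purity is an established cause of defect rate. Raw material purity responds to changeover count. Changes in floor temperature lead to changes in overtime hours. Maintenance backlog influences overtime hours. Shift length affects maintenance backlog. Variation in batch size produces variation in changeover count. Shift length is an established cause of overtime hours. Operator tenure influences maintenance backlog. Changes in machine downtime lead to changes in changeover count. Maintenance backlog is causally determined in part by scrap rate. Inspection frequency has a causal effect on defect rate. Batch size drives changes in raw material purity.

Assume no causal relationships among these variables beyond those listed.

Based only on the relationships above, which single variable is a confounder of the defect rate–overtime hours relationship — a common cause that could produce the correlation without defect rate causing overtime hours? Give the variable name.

machine downtime

Machine downtime has a causal path to defect rate (machine downtime → changeover count → inspection frequency → defect rate) and a separate causal path to overtime hours (machine downtime → maintenance backlog → overtime hours), so it is a common cause of both.
No stated relationship gives defect rate a causal route to overtime hours, so the correlation is explained by the shared upstream cause rather than a direct effect.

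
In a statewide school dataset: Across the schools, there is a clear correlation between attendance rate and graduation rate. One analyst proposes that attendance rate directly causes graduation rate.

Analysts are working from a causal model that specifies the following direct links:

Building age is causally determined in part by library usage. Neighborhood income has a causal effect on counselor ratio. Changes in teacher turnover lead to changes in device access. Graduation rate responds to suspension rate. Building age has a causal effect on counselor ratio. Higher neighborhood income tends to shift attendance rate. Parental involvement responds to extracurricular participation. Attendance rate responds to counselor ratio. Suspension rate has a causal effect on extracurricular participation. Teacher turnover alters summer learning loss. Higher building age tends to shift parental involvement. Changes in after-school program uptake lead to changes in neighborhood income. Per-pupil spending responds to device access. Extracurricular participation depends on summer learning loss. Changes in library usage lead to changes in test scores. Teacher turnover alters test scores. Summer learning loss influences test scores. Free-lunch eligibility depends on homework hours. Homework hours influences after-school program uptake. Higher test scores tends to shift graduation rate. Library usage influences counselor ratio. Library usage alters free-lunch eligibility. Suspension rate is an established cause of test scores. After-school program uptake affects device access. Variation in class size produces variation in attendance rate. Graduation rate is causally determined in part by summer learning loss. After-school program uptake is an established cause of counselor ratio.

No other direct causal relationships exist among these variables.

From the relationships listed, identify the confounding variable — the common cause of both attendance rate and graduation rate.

library usage

Library usage has a causal path to attendance rate (library usage → counselor ratio → attendance rate) and a separate causal path to graduation rate (library usage → test scores → graduation rate), so it is a common cause of both.
No stated relationship gives attendance rate a causal route to graduation rate, so the correlation is explained by the shared upstream cause rather than a direct effect.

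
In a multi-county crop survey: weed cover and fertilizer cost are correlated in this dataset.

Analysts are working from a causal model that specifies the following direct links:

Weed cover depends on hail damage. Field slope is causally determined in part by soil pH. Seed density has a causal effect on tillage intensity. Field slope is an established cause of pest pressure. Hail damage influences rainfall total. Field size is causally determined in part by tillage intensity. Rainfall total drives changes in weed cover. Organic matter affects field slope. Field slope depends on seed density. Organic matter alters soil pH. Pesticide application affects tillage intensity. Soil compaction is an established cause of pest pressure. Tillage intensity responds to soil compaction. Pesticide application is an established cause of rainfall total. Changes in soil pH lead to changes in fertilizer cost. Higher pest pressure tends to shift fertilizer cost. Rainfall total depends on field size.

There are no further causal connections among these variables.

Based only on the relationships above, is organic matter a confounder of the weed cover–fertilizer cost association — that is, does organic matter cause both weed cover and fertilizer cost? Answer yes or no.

Organic matter has no stated causal path to weed cover. A confounder must cause both variables, so organic matter does not qualify.

no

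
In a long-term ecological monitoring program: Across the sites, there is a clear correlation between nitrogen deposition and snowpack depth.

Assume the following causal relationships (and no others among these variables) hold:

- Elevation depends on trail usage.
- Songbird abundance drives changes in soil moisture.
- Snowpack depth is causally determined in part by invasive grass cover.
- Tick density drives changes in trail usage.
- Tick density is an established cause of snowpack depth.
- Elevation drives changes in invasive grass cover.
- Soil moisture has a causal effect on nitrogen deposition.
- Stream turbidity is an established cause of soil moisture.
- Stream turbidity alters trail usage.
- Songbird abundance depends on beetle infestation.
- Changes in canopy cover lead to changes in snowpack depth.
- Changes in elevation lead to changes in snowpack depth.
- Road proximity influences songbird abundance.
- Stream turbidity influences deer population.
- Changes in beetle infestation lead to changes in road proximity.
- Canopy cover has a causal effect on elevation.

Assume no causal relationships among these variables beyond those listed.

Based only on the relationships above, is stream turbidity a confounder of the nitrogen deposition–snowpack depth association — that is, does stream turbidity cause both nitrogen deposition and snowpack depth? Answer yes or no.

Stream turbidity has a causal path to nitrogen deposition (stream turbidity → soil moisture → nitrogen deposition) and to snowpack depth (stream turbidity → trail usage → elevation → snowpack depth), so it is a common cause of both — a confounder.

yes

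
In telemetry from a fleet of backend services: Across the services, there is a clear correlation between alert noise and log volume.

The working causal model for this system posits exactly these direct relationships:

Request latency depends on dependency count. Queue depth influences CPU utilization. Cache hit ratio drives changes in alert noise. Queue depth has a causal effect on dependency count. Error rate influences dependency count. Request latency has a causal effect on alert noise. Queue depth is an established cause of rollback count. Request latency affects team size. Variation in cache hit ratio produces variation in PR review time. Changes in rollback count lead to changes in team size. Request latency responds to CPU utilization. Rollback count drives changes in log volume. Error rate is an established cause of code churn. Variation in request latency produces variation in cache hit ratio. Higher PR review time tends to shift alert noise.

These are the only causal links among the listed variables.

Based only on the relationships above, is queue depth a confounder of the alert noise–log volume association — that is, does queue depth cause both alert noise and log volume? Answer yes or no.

yes

Queue depth has a causal path to alert noise (queue depth → dependency count → request latency → alert noise) and to log volume (queue depth → rollback count → log volume), so it is a common cause of both — a confounder.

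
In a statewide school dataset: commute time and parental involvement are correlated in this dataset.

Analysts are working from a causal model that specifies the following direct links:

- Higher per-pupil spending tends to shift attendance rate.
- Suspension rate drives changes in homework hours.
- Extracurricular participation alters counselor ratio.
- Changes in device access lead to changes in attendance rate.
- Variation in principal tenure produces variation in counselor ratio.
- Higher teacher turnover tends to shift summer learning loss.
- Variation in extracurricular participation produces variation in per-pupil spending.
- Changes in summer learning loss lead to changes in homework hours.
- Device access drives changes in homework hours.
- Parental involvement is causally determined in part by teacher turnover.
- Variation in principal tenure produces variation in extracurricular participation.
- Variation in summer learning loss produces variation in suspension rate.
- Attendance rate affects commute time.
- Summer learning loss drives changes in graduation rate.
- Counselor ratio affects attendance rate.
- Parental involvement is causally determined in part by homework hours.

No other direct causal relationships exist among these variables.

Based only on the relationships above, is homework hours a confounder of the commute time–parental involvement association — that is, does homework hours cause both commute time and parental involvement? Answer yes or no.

no

Homework hours has no stated causal path to commute time. A confounder must cause both variables, so homework hours does not qualify.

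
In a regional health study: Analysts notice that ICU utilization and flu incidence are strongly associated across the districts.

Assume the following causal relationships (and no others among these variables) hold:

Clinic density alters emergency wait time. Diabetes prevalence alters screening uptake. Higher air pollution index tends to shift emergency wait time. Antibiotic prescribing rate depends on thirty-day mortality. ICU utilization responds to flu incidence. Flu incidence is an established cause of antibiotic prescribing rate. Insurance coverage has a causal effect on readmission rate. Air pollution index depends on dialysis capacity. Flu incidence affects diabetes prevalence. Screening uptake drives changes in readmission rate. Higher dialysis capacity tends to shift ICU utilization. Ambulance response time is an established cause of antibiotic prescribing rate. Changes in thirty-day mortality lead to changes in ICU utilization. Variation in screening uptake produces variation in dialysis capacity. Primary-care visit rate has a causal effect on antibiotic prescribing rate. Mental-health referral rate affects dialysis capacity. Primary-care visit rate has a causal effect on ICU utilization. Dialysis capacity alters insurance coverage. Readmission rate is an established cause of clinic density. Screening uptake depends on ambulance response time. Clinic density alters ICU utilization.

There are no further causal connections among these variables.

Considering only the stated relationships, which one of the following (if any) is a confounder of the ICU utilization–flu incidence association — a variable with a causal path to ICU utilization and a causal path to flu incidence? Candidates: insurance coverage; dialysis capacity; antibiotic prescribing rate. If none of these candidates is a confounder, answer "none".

None of the listed candidates has causal paths to both ICU utilization and flu incidence in the stated relationships, so none is a common cause.

none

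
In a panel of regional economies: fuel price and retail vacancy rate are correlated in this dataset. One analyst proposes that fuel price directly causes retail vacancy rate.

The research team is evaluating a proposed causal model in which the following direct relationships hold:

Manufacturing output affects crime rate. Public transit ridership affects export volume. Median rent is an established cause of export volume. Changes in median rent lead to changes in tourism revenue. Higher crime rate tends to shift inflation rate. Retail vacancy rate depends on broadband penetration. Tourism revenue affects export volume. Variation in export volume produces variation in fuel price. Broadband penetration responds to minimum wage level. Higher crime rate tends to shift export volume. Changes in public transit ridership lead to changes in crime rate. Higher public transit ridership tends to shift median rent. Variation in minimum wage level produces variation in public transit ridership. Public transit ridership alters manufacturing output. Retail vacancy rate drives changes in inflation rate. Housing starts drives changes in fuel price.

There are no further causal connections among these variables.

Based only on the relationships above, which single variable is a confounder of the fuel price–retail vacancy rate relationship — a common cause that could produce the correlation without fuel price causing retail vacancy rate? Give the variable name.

minimum wage level

Minimum wage level has a causal path to fuel price (minimum wage level → public transit ridership → export volume → fuel price) and a separate causal path to retail vacancy rate (minimum wage level → broadband penetration → retail vacancy rate), so it is a common cause of both.
No stated relationship gives fuel price a causal route to retail vacancy rate, so the correlation is explained by the shared upstream cause rather than a direct effect.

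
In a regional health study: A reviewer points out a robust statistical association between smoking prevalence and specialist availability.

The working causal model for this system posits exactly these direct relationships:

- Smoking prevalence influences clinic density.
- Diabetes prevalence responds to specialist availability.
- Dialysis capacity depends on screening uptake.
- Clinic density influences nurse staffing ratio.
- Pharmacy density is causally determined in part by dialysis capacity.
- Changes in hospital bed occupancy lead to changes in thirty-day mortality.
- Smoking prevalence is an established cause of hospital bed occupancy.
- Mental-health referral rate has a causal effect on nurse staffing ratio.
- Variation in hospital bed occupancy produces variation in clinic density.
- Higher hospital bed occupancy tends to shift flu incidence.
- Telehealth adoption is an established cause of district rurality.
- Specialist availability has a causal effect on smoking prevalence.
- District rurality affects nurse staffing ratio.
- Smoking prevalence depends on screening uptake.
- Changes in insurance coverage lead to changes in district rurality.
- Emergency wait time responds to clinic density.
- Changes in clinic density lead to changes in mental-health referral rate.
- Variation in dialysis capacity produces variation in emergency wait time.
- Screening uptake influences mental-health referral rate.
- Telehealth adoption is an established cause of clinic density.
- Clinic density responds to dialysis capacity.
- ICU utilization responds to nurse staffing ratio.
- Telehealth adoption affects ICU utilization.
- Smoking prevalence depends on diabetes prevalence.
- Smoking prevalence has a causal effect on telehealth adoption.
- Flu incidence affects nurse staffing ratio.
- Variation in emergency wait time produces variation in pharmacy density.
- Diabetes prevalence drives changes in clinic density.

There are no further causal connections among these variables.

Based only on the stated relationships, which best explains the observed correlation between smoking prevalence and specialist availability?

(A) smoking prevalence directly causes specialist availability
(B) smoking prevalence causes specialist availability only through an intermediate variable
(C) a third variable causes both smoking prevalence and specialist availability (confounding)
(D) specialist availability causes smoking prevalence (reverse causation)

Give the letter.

D

The stated link runs specialist availability → smoking prevalence; smoking prevalence has no causal path to specialist availability. No variable causes both, so confounding is ruled out. The correlation reflects reverse causation.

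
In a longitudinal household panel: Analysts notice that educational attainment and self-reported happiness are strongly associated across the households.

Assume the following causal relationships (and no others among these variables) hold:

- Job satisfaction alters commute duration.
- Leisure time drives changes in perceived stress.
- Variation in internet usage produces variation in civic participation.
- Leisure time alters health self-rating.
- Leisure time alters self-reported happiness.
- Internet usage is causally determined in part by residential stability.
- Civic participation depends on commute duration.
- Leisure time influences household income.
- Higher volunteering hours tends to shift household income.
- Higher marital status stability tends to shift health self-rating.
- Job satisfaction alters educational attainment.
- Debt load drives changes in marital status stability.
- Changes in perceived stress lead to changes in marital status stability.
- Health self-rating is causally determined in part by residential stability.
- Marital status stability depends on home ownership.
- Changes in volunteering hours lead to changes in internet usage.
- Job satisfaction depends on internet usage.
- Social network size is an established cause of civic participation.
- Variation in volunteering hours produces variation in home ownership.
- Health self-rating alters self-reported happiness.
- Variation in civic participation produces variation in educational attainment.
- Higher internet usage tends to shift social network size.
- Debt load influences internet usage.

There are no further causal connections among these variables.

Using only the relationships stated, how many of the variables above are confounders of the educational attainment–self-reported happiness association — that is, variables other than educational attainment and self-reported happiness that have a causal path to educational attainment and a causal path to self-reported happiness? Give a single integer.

3

The common causes are: debt load (to educational attainment via debt load → internet usage → job satisfaction → educational attainment; to self-reported happiness via debt load → marital status stability → health self-rating → self-reported happiness); residential stability (to educational attainment via residential stability → internet usage → job satisfaction → educational attainment; to self-reported happiness via residential stability → health self-rating → self-reported happiness); volunteering hours (to educational attainment via volunteering hours → internet usage → job satisfaction → educational attainment; to self-reported happiness via volunteering hours → home ownership → marital status stability → health self-rating → self-reported happiness).
Every other variable lacks a causal path to at least one of educational attainment and self-reported happiness.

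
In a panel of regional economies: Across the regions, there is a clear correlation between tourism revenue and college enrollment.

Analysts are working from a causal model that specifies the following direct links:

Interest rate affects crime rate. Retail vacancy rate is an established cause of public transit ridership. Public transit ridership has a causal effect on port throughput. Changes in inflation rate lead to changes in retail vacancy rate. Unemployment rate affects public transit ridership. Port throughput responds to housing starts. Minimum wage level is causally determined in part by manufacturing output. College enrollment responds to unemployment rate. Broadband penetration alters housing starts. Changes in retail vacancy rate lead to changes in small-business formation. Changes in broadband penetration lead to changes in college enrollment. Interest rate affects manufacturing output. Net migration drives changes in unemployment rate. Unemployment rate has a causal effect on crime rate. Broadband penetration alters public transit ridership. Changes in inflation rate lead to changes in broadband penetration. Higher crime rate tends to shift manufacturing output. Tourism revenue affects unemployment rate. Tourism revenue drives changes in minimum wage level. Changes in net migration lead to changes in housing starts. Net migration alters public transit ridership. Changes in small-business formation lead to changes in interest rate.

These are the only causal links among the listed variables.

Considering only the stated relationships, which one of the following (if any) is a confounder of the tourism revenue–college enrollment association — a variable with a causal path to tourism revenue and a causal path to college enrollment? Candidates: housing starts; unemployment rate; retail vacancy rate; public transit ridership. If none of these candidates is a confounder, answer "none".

None of the listed candidates has causal paths to both tourism revenue and college enrollment in the stated relationships, so none is a common cause.

none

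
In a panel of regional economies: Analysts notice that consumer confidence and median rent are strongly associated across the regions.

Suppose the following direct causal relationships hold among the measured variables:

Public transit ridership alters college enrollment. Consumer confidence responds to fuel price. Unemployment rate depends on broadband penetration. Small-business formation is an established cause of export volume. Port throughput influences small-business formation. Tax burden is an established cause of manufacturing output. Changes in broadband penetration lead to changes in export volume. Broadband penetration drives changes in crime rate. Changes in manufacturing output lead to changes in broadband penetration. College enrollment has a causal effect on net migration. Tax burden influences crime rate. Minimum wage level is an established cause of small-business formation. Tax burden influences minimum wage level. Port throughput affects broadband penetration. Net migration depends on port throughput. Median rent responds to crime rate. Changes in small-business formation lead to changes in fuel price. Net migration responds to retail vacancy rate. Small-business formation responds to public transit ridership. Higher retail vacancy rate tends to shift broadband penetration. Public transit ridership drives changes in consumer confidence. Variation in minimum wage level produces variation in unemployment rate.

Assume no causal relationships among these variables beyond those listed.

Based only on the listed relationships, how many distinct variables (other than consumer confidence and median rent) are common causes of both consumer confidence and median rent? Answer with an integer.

The common causes are: port throughput (to consumer confidence via port throughput → small-business formation → fuel price → consumer confidence; to median rent via port throughput → broadband penetration → crime rate → median rent); tax burden (to consumer confidence via tax burden → minimum wage level → small-business formation → fuel price → consumer confidence; to median rent via tax burden → crime rate → median rent).
Every other variable lacks a causal path to at least one of consumer confidence and median rent.

2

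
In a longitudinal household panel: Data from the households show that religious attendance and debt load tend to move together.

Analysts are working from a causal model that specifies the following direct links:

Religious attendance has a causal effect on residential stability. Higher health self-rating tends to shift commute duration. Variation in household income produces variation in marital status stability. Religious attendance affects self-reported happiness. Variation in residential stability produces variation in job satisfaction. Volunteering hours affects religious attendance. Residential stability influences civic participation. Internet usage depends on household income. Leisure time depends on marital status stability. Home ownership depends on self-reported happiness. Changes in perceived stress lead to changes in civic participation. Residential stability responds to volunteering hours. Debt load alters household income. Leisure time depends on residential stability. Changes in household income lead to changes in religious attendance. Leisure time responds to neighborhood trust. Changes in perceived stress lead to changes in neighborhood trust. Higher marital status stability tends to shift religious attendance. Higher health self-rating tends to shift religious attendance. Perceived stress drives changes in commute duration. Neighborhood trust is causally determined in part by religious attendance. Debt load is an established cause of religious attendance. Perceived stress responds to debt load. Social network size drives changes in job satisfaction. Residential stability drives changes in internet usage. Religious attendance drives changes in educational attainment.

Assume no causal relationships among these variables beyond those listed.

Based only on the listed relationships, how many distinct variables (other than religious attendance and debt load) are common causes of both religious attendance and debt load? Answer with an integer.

0

No listed variable has a causal path to both religious attendance and debt load, so there are no common causes.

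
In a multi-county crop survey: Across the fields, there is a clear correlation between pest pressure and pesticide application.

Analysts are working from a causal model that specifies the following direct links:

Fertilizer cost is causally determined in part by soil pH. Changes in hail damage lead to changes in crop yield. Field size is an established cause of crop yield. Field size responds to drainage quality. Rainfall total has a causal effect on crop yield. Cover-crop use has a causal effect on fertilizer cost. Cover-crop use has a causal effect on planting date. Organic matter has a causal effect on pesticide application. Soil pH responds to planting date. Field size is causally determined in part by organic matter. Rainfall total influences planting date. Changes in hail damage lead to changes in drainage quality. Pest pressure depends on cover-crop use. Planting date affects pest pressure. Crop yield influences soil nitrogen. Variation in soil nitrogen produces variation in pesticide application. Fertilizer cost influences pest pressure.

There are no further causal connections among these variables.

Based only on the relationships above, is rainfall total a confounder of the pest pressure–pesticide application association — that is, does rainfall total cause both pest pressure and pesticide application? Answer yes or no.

yes

Rainfall total has a causal path to pest pressure (rainfall total → planting date → pest pressure) and to pesticide application (rainfall total → crop yield → soil nitrogen → pesticide application), so it is a common cause of both — a confounder.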